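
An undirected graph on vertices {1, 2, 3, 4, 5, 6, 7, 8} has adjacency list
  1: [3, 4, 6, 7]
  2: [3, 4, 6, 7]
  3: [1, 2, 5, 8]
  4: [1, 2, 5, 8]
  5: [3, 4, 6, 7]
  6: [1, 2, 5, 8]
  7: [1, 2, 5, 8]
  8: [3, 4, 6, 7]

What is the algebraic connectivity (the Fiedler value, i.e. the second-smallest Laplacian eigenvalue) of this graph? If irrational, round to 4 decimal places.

With the vertex order [1, 2, 3, 4, 5, 6, 7, 8], the degrees are [4, 4, 4, 4, 4, 4, 4, 4], giving D = diag(4, 4, 4, 4, 4, 4, 4, 4) and L = D - A. The smallest Laplacian eigenvalue is always 0. The next one, lambda_2 = 4, measures how hard the graph is to disconnect: larger values mean better connectivity.

4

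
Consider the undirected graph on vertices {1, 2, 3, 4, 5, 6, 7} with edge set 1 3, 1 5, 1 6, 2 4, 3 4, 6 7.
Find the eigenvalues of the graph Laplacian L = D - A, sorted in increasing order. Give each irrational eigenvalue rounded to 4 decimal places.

Each diagonal entry of L is the vertex degree and each off-diagonal entry is -1 where an edge is present, 0 otherwise; in the order [1, 2, 3, 4, 5, 6, 7] the diagonal is [3, 1, 2, 2, 1, 2, 1]. Diagonalising L (or applying a numerical eigensolver to the 7x7 matrix) gives the spectrum above. The single zero eigenvalue shows the graph is connected. The eigenvalues sum to 12, which equals trace(L) = 2|E|. By the matrix-tree theorem the graph has (1/7) * product of the nonzero eigenvalues = 1 spanning tree.

[0, 0.2603, 0.6262, 1.4055, 2.2742, 3.0996, 4.3342]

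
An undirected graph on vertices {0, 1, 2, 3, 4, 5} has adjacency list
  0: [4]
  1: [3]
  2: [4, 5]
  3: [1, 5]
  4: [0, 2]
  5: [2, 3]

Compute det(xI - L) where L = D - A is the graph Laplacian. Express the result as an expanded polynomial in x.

x^6 - 10x^5 + 36x^4 - 56x^3 + 35x^2 - 6x

Each diagonal entry of L is the vertex degree and each off-diagonal entry is -1 where an edge is present, 0 otherwise; in the order [0, 1, 2, 3, 4, 5] the diagonal is [1, 1, 2, 2, 2, 2]. Computing det(xI - L) by cofactor expansion (or equivalently via sum-over-permutations) gives x^6 - 10x^5 + 36x^4 - 56x^3 + 35x^2 - 6x. Since p(0) = det(-L) = 0, x divides p(x). The largest eigenvalue, 3.7321, is at most the vertex count 6.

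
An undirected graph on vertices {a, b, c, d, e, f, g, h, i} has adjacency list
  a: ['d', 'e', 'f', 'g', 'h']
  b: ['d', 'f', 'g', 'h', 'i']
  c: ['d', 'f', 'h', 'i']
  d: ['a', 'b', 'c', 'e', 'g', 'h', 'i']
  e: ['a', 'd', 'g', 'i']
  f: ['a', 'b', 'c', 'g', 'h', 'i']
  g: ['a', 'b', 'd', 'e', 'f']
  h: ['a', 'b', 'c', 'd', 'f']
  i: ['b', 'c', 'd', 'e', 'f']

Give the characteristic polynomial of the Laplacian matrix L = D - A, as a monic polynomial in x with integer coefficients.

Reading degrees in the order [a, b, c, d, e, f, g, h, i] gives [5, 5, 4, 7, 4, 6, 5, 5, 5]; set D = diag(5, 5, 4, 7, 4, 6, 5, 5, 5) and form L = D - A. L has integer entries, so p(x) = det(xI - L) has integer coefficients. Expanding the determinant yields x^9 - 46x^8 + 914x^7 - 10242x^6 + 70763x^5 - 308534x^4 + 828597x^3 - 1252416x^2 + 815148x. Since p(0) = det(-L) = 0, x divides p(x). By the matrix-tree theorem the graph has (1/9) * product of the nonzero eigenvalues = 90572 spanning trees.

x^9 - 46x^8 + 914x^7 - 10242x^6 + 70763x^5 - 308534x^4 + 828597x^3 - 1252416x^2 + 815148x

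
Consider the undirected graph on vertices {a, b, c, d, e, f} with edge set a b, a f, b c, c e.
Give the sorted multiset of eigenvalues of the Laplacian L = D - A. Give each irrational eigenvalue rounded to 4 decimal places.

Reading degrees in the order [a, b, c, d, e, f] gives [2, 2, 2, 0, 1, 1]; set D = diag(2, 2, 2, 0, 1, 1) and form L = D - A. Since every row of L sums to 0, the all-ones vector is in the kernel and 0 is an eigenvalue. The 2 zero eigenvalues correspond to the 2 connected components. There are 2 zeros in the spectrum, matching the 2 components.

[0, 0, 0.3820, 1.3820, 2.6180, 3.6180]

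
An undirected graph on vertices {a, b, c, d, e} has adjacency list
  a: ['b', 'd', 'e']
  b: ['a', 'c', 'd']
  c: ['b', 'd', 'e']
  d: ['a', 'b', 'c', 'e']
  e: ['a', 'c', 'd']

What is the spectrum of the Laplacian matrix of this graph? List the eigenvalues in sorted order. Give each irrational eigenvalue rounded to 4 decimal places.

With the vertex order [a, b, c, d, e], the degrees are [3, 3, 3, 4, 3], giving D = diag(3, 3, 3, 4, 3) and L = D - A. The multiplicity of 0 as a Laplacian eigenvalue equals the number of connected components. The single zero eigenvalue shows the graph is connected. The largest eigenvalue, 5, is at most the vertex count 5. There is one zero in the spectrum, matching the 1 component.

[0, 3, 3, 5, 5]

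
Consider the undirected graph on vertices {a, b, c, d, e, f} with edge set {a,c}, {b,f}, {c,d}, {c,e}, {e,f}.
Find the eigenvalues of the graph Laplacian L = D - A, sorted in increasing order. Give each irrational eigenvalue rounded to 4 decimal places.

[0, 0.3249, 1, 1.4608, 3, 4.2143]

With the vertex order [a, b, c, d, e, f], the degrees are [1, 1, 3, 1, 2, 2], giving D = diag(1, 1, 3, 1, 2, 2) and L = D - A. Since every row of L sums to 0, the all-ones vector is in the kernel and 0 is an eigenvalue. The largest eigenvalue, 4.2143, is at most the vertex count 6.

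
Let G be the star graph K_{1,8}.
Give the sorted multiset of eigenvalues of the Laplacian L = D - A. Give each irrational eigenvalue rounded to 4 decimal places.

[0, 1, 1, 1, 1, 1, 1, 1, 9]

The graph has 9 vertices and degree multiset [8, 1, 1, 1, 1, 1, 1, 1, 1]; D is the diagonal matrix of degrees and L = D - A. L is symmetric positive semidefinite, so every eigenvalue is real and nonnegative. The single zero eigenvalue shows the graph is connected. By the matrix-tree theorem the graph has (1/9) * product of the nonzero eigenvalues = 1 spanning tree.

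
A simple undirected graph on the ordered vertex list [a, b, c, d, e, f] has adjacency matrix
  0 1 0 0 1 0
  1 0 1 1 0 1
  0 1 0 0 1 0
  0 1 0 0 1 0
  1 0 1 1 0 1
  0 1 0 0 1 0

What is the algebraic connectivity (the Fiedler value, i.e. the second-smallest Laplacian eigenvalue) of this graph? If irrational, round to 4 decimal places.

2

Each diagonal entry of L is the vertex degree and each off-diagonal entry is -1 where an edge is present, 0 otherwise; in the order [a, b, c, d, e, f] the diagonal is [2, 4, 2, 2, 4, 2]. Computing the eigenvalues of L and sorting gives [0, 2, 2, 2, 4, 6]. The Fiedler value lambda_2 = 2 is strictly positive, so the graph is connected. The largest eigenvalue, 6, is at most the vertex count 6.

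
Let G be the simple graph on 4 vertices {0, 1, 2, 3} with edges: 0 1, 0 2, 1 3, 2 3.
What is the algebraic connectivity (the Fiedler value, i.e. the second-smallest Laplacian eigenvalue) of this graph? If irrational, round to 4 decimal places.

2

Each diagonal entry of L is the vertex degree and each off-diagonal entry is -1 where an edge is present, 0 otherwise; in the order [0, 1, 2, 3] the diagonal is [2, 2, 2, 2]. Computing the eigenvalues of L and sorting gives [0, 2, 2, 4]. The Fiedler value lambda_2 = 2 is strictly positive, so the graph is connected.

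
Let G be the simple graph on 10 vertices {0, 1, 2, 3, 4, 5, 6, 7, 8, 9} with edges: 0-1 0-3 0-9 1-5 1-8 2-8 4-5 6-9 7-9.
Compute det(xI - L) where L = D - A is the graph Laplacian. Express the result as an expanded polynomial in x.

Each diagonal entry of L is the vertex degree and each off-diagonal entry is -1 where an edge is present, 0 otherwise; in the order [0, 1, 2, 3, 4, 5, 6, 7, 8, 9] the diagonal is [3, 3, 1, 1, 1, 2, 1, 1, 2, 3]. Computing det(xI - L) by cofactor expansion (or equivalently via sum-over-permutations) gives x^10 - 18x^9 + 133x^8 - 524x^7 + 1198x^6 - 1624x^5 + 1285x^4 - 564x^3 + 123x^2 - 10x. The constant term is 0 because L is singular (the all-ones vector lies in its kernel). By the matrix-tree theorem the graph has (1/10) * product of the nonzero eigenvalues = 1 spanning tree. The eigenvalues sum to 18, which equals trace(L) = 2|E|.

x^10 - 18x^9 + 133x^8 - 524x^7 + 1198x^6 - 1624x^5 + 1285x^4 - 564x^3 + 123x^2 - 10x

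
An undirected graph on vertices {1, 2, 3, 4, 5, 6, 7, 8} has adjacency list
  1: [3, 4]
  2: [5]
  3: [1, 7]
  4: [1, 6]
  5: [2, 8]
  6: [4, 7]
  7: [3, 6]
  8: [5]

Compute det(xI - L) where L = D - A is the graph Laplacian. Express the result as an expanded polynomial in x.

x^8 - 14x^7 + 78x^6 - 220x^5 + 330x^4 - 250x^3 + 75x^2

Each diagonal entry of L is the vertex degree and each off-diagonal entry is -1 where an edge is present, 0 otherwise; in the order [1, 2, 3, 4, 5, 6, 7, 8] the diagonal is [2, 1, 2, 2, 2, 2, 2, 1]. L has integer entries, so p(x) = det(xI - L) has integer coefficients. Expanding the determinant yields x^8 - 14x^7 + 78x^6 - 220x^5 + 330x^4 - 250x^3 + 75x^2. The constant term is 0 because L is singular (the all-ones vector lies in its kernel). The largest eigenvalue, 3.6180, is at most the vertex count 8.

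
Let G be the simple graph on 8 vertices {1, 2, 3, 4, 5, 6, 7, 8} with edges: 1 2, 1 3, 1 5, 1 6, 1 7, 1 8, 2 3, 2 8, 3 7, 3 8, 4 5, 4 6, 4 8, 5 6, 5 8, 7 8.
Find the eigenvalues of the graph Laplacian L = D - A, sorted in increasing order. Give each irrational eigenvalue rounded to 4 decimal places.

[0, 1.5226, 3, 3.6972, 4.5519, 5, 6.9254, 7.3028]

With the vertex order [1, 2, 3, 4, 5, 6, 7, 8], the degrees are [6, 3, 4, 3, 4, 3, 3, 6], giving D = diag(6, 3, 4, 3, 4, 3, 3, 6) and L = D - A. The multiplicity of 0 as a Laplacian eigenvalue equals the number of connected components. The largest eigenvalue, 7.3028, is at most the vertex count 8. By the matrix-tree theorem the graph has (1/8) * product of the nonzero eigenvalues = 2430 spanning trees.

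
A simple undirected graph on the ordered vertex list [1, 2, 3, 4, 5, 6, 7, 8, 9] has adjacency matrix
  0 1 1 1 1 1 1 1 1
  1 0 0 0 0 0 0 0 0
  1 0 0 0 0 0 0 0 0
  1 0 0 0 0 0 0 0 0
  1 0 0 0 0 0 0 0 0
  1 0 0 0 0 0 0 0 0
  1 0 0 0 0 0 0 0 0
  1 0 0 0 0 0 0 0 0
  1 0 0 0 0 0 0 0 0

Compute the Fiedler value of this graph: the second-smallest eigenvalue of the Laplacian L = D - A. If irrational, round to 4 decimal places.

Reading degrees in the order [1, 2, 3, 4, 5, 6, 7, 8, 9] gives [8, 1, 1, 1, 1, 1, 1, 1, 1]; set D = diag(8, 1, 1, 1, 1, 1, 1, 1, 1) and form L = D - A. The smallest Laplacian eigenvalue is always 0. The next one, lambda_2 = 1, measures how hard the graph is to disconnect: larger values mean better connectivity. The largest eigenvalue, 9, is at most the vertex count 9.

1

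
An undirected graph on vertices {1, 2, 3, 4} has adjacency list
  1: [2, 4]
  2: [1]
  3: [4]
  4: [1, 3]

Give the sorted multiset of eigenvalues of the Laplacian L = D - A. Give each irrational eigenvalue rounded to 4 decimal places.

With the vertex order [1, 2, 3, 4], the degrees are [2, 1, 1, 2], giving D = diag(2, 1, 1, 2) and L = D - A. Diagonalising L (or applying a numerical eigensolver to the 4x4 matrix) gives the spectrum above.

[0, 0.5858, 2, 3.4142]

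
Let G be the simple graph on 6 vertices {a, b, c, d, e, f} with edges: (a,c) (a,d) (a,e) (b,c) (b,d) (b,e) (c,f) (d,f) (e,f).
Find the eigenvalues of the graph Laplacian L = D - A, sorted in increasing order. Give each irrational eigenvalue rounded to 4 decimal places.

Reading degrees in the order [a, b, c, d, e, f] gives [3, 3, 3, 3, 3, 3]; set D = diag(3, 3, 3, 3, 3, 3) and form L = D - A. Since every row of L sums to 0, the all-ones vector is in the kernel and 0 is an eigenvalue. The single zero eigenvalue shows the graph is connected. The eigenvalues sum to 18, which equals trace(L) = 2|E|.

[0, 3, 3, 3, 3, 6]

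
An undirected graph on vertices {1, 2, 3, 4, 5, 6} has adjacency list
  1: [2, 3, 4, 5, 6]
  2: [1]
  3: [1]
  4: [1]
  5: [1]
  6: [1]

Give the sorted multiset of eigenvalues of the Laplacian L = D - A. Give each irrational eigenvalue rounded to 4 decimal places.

With the vertex order [1, 2, 3, 4, 5, 6], the degrees are [5, 1, 1, 1, 1, 1], giving D = diag(5, 1, 1, 1, 1, 1) and L = D - A. L is symmetric positive semidefinite, so every eigenvalue is real and nonnegative. The largest eigenvalue, 6, is at most the vertex count 6.

[0, 1, 1, 1, 1, 6]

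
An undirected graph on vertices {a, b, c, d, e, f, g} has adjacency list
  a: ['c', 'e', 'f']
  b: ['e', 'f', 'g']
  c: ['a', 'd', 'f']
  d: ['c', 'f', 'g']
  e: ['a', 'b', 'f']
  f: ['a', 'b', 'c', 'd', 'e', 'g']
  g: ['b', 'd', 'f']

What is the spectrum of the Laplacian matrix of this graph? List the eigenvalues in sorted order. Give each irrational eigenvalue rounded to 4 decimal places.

Each diagonal entry of L is the vertex degree and each off-diagonal entry is -1 where an edge is present, 0 otherwise; in the order [a, b, c, d, e, f, g] the diagonal is [3, 3, 3, 3, 3, 6, 3]. Diagonalising L (or applying a numerical eigensolver to the 7x7 matrix) gives the spectrum above. The single zero eigenvalue shows the graph is connected. By the matrix-tree theorem the graph has (1/7) * product of the nonzero eigenvalues = 320 spanning trees.

[0, 2, 2, 4, 4, 5, 7]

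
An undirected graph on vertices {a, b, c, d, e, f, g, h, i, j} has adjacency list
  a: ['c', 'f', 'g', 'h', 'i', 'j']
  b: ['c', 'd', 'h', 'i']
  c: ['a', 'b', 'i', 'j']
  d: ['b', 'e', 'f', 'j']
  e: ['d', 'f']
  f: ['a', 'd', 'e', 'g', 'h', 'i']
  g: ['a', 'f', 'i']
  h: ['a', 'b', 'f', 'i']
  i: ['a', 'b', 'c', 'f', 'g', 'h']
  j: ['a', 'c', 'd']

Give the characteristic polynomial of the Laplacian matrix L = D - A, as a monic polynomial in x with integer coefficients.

With the vertex order [a, b, c, d, e, f, g, h, i, j], the degrees are [6, 4, 4, 4, 2, 6, 3, 4, 6, 3], giving D = diag(6, 4, 4, 4, 2, 6, 3, 4, 6, 3) and L = D - A. L has integer entries, so p(x) = det(xI - L) has integer coefficients. Expanding the determinant yields x^10 - 42x^9 + 764x^8 - 7884x^7 + 50755x^6 - 210918x^5 + 564457x^4 - 935738x^3 + 869631x^2 - 344220x. Since p(0) = det(-L) = 0, x divides p(x). The eigenvalues sum to 42, which equals trace(L) = 2|E|.

x^10 - 42x^9 + 764x^8 - 7884x^7 + 50755x^6 - 210918x^5 + 564457x^4 - 935738x^3 + 869631x^2 - 344220x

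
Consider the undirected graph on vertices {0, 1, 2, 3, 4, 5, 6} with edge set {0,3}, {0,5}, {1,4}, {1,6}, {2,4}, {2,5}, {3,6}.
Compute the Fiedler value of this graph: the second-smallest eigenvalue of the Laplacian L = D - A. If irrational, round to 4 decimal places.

0.7530

With the vertex order [0, 1, 2, 3, 4, 5, 6], the degrees are [2, 2, 2, 2, 2, 2, 2], giving D = diag(2, 2, 2, 2, 2, 2, 2) and L = D - A. Computing the eigenvalues of L and sorting gives [0, 0.7530, 0.7530, 2.4450, 2.4450, 3.8019, 3.8019]. The Fiedler value lambda_2 = 0.7530 is strictly positive, so the graph is connected. There is one zero in the spectrum, matching the 1 component.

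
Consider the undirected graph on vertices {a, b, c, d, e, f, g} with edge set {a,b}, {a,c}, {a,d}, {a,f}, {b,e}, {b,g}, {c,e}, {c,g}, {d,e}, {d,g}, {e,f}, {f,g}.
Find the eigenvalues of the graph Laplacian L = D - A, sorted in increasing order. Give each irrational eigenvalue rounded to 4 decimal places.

With the vertex order [a, b, c, d, e, f, g], the degrees are [4, 3, 3, 3, 4, 3, 4], giving D = diag(4, 3, 3, 3, 4, 3, 4) and L = D - A. Since every row of L sums to 0, the all-ones vector is in the kernel and 0 is an eigenvalue. The eigenvalues sum to 24, which equals trace(L) = 2|E|. By the matrix-tree theorem the graph has (1/7) * product of the nonzero eigenvalues = 432 spanning trees.

[0, 3, 3, 3, 4, 4, 7]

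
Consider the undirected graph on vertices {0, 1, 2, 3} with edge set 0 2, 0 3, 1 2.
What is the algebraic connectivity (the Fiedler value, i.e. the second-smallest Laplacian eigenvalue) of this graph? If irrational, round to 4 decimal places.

0.5858

With the vertex order [0, 1, 2, 3], the degrees are [2, 1, 2, 1], giving D = diag(2, 1, 2, 1) and L = D - A. The smallest Laplacian eigenvalue is always 0. The next one, lambda_2 = 0.5858, measures how hard the graph is to disconnect: larger values mean better connectivity. The eigenvalues sum to 6, which equals trace(L) = 2|E|.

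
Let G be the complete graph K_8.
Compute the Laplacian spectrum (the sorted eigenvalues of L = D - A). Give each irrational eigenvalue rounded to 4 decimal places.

[0, 8, 8, 8, 8, 8, 8, 8]

The graph has 8 vertices and degree multiset [7, 7, 7, 7, 7, 7, 7, 7]; D is the diagonal matrix of degrees and L = D - A. The multiplicity of 0 as a Laplacian eigenvalue equals the number of connected components. The single zero eigenvalue shows the graph is connected.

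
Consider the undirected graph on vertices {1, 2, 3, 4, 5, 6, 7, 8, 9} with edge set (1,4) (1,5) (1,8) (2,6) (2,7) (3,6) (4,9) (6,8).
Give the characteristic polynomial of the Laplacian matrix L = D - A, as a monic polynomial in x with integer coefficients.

x^9 - 16x^8 + 103x^7 - 344x^6 + 642x^5 - 672x^4 + 376x^3 - 100x^2 + 9x

With the vertex order [1, 2, 3, 4, 5, 6, 7, 8, 9], the degrees are [3, 2, 1, 2, 1, 3, 1, 2, 1], giving D = diag(3, 2, 1, 2, 1, 3, 1, 2, 1) and L = D - A. Computing det(xI - L) by cofactor expansion (or equivalently via sum-over-permutations) gives x^9 - 16x^8 + 103x^7 - 344x^6 + 642x^5 - 672x^4 + 376x^3 - 100x^2 + 9x. Since p(0) = det(-L) = 0, x divides p(x).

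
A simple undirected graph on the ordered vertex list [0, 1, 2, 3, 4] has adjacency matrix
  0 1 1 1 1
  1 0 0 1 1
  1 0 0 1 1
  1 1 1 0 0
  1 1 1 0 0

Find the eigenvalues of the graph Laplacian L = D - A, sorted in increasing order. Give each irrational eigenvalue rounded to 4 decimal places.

[0, 3, 3, 5, 5]

Reading degrees in the order [0, 1, 2, 3, 4] gives [4, 3, 3, 3, 3]; set D = diag(4, 3, 3, 3, 3) and form L = D - A. Diagonalising L (or applying a numerical eigensolver to the 5x5 matrix) gives the spectrum above. The largest eigenvalue, 5, is at most the vertex count 5. The eigenvalues sum to 16, which equals trace(L) = 2|E|.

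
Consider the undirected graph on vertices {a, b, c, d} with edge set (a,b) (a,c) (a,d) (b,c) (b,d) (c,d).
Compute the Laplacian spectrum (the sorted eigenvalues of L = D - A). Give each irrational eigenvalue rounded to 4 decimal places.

Each diagonal entry of L is the vertex degree and each off-diagonal entry is -1 where an edge is present, 0 otherwise; in the order [a, b, c, d] the diagonal is [3, 3, 3, 3]. Diagonalising L (or applying a numerical eigensolver to the 4x4 matrix) gives the spectrum above. The single zero eigenvalue shows the graph is connected. The eigenvalues sum to 12, which equals trace(L) = 2|E|.

[0, 4, 4, 4]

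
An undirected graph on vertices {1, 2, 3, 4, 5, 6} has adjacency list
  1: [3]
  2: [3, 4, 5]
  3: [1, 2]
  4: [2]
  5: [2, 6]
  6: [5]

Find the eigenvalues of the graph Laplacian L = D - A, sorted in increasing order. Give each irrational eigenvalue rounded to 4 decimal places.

[0, 0.3820, 0.6972, 2, 2.6180, 4.3028]

Each diagonal entry of L is the vertex degree and each off-diagonal entry is -1 where an edge is present, 0 otherwise; in the order [1, 2, 3, 4, 5, 6] the diagonal is [1, 3, 2, 1, 2, 1]. The multiplicity of 0 as a Laplacian eigenvalue equals the number of connected components. There is one zero in the spectrum, matching the 1 component. The largest eigenvalue, 4.3028, is at most the vertex count 6.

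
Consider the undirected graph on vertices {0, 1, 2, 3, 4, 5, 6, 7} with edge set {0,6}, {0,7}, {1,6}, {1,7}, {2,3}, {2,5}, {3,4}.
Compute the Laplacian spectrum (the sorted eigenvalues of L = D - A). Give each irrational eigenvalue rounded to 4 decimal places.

Reading degrees in the order [0, 1, 2, 3, 4, 5, 6, 7] gives [2, 2, 2, 2, 1, 1, 2, 2]; set D = diag(2, 2, 2, 2, 1, 1, 2, 2) and form L = D - A. Diagonalising L (or applying a numerical eigensolver to the 8x8 matrix) gives the spectrum above. The 2 zero eigenvalues correspond to the 2 connected components. The largest eigenvalue, 4, is at most the vertex count 8. The eigenvalues sum to 14, which equals trace(L) = 2|E|.

[0, 0, 0.5858, 2, 2, 2, 3.4142, 4]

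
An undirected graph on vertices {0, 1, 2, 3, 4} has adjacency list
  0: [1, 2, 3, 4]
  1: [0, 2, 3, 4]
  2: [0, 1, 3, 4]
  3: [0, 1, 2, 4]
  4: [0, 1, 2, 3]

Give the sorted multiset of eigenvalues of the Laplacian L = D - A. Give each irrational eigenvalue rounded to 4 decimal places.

Reading degrees in the order [0, 1, 2, 3, 4] gives [4, 4, 4, 4, 4]; set D = diag(4, 4, 4, 4, 4) and form L = D - A. Since every row of L sums to 0, the all-ones vector is in the kernel and 0 is an eigenvalue. The single zero eigenvalue shows the graph is connected. The largest eigenvalue, 5, is at most the vertex count 5. The eigenvalues sum to 20, which equals trace(L) = 2|E|.

[0, 5, 5, 5, 5]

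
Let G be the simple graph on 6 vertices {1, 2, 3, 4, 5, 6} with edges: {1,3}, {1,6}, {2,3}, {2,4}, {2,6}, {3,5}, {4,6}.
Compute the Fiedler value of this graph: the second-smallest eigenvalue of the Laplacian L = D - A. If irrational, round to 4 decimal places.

Each diagonal entry of L is the vertex degree and each off-diagonal entry is -1 where an edge is present, 0 otherwise; in the order [1, 2, 3, 4, 5, 6] the diagonal is [2, 3, 3, 2, 1, 3]. The smallest Laplacian eigenvalue is always 0. The next one, lambda_2 = 0.7216, measures how hard the graph is to disconnect: larger values mean better connectivity. The largest eigenvalue, 4.8912, is at most the vertex count 6. There is one zero in the spectrum, matching the 1 component.

0.7216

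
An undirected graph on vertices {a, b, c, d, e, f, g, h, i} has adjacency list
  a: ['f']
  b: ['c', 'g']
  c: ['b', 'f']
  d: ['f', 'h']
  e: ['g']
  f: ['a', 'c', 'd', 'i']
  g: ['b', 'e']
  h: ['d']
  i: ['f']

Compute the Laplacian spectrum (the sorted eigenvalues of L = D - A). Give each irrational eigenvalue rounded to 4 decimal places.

[0, 0.1774, 0.5242, 1, 1, 2.1609, 2.4961, 3.4670, 5.1743]

Reading degrees in the order [a, b, c, d, e, f, g, h, i] gives [1, 2, 2, 2, 1, 4, 2, 1, 1]; set D = diag(1, 2, 2, 2, 1, 4, 2, 1, 1) and form L = D - A. The multiplicity of 0 as a Laplacian eigenvalue equals the number of connected components. The eigenvalues sum to 16, which equals trace(L) = 2|E|.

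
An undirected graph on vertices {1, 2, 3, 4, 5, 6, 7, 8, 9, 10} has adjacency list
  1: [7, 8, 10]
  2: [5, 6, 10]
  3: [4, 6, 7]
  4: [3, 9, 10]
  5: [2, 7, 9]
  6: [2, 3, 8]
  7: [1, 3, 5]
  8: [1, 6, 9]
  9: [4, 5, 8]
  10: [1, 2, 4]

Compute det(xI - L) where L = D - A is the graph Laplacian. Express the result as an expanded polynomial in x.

x^10 - 30x^9 + 390x^8 - 2880x^7 + 13305x^6 - 39882x^5 + 77640x^4 - 94800x^3 + 66000x^2 - 20000x

Reading degrees in the order [1, 2, 3, 4, 5, 6, 7, 8, 9, 10] gives [3, 3, 3, 3, 3, 3, 3, 3, 3, 3]; set D = diag(3, 3, 3, 3, 3, 3, 3, 3, 3, 3) and form L = D - A. Computing det(xI - L) by cofactor expansion (or equivalently via sum-over-permutations) gives x^10 - 30x^9 + 390x^8 - 2880x^7 + 13305x^6 - 39882x^5 + 77640x^4 - 94800x^3 + 66000x^2 - 20000x. Since p(0) = det(-L) = 0, x divides p(x). By the matrix-tree theorem the graph has (1/10) * product of the nonzero eigenvalues = 2000 spanning trees. The eigenvalues sum to 30, which equals trace(L) = 2|E|.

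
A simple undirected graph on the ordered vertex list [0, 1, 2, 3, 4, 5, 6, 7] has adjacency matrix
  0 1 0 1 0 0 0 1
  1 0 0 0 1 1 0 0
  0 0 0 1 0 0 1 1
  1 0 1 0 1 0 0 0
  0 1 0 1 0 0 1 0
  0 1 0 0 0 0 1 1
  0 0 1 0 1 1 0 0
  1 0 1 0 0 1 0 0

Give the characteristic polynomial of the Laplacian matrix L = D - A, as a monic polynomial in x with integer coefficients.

x^8 - 24x^7 + 240x^6 - 1296x^5 + 4080x^4 - 7488x^3 + 7424x^2 - 3072x

Each diagonal entry of L is the vertex degree and each off-diagonal entry is -1 where an edge is present, 0 otherwise; in the order [0, 1, 2, 3, 4, 5, 6, 7] the diagonal is [3, 3, 3, 3, 3, 3, 3, 3]. The eigenvalues of L are [0, 2, 2, 2, 4, 4, 4, 6]; the characteristic polynomial is the product of (x - lambda_i), which multiplies out to x^8 - 24x^7 + 240x^6 - 1296x^5 + 4080x^4 - 7488x^3 + 7424x^2 - 3072x. Since p(0) = det(-L) = 0, x divides p(x). The eigenvalues sum to 24, which equals trace(L) = 2|E|.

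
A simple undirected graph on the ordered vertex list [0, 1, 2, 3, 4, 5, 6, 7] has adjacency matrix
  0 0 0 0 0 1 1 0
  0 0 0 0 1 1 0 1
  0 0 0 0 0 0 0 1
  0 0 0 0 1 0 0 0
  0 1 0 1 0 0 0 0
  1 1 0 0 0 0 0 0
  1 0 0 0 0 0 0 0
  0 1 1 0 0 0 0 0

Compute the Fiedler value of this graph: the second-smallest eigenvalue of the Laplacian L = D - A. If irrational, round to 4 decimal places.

Each diagonal entry of L is the vertex degree and each off-diagonal entry is -1 where an edge is present, 0 otherwise; in the order [0, 1, 2, 3, 4, 5, 6, 7] the diagonal is [2, 3, 1, 1, 2, 2, 1, 2]. The sorted Laplacian eigenvalues are [0, 0.2434, 0.3820, 1.1798, 2, 2.6180, 3.1386, 4.4383]; the algebraic connectivity is the second entry, 0.2434. By the matrix-tree theorem the graph has (1/8) * product of the nonzero eigenvalues = 1 spanning tree. The eigenvalues sum to 14, which equals trace(L) = 2|E|.

0.2434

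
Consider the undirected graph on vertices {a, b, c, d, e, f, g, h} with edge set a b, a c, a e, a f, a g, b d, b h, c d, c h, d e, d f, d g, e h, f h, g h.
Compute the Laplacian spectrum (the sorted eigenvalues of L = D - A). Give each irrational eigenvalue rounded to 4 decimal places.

Reading degrees in the order [a, b, c, d, e, f, g, h] gives [5, 3, 3, 5, 3, 3, 3, 5]; set D = diag(5, 3, 3, 5, 3, 3, 3, 5) and form L = D - A. Since every row of L sums to 0, the all-ones vector is in the kernel and 0 is an eigenvalue. The single zero eigenvalue shows the graph is connected. By the matrix-tree theorem the graph has (1/8) * product of the nonzero eigenvalues = 2025 spanning trees.

[0, 3, 3, 3, 3, 5, 5, 8]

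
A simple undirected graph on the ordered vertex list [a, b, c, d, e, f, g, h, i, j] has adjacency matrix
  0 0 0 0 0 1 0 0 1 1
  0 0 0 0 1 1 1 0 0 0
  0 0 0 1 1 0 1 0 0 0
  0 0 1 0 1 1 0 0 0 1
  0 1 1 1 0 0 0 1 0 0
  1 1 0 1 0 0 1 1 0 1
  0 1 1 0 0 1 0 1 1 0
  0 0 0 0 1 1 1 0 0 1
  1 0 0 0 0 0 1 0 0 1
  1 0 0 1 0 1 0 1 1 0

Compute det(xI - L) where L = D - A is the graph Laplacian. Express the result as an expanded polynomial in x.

x^10 - 40x^9 + 695x^8 - 6878x^7 + 42682x^6 - 172028x^5 + 449619x^4 - 733258x^3 + 675016x^2 - 266050x

With the vertex order [a, b, c, d, e, f, g, h, i, j], the degrees are [3, 3, 3, 4, 4, 6, 5, 4, 3, 5], giving D = diag(3, 3, 3, 4, 4, 6, 5, 4, 3, 5) and L = D - A. Computing det(xI - L) by cofactor expansion (or equivalently via sum-over-permutations) gives x^10 - 40x^9 + 695x^8 - 6878x^7 + 42682x^6 - 172028x^5 + 449619x^4 - 733258x^3 + 675016x^2 - 266050x. The constant term is 0 because L is singular (the all-ones vector lies in its kernel). There is one zero in the spectrum, matching the 1 component.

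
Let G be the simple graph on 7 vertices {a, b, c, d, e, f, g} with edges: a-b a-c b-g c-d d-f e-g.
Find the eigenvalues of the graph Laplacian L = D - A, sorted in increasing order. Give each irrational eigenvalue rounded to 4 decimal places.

[0, 0.1981, 0.7530, 1.5550, 2.4450, 3.2470, 3.8019]

Each diagonal entry of L is the vertex degree and each off-diagonal entry is -1 where an edge is present, 0 otherwise; in the order [a, b, c, d, e, f, g] the diagonal is [2, 2, 2, 2, 1, 1, 2]. The multiplicity of 0 as a Laplacian eigenvalue equals the number of connected components. There is one zero in the spectrum, matching the 1 component.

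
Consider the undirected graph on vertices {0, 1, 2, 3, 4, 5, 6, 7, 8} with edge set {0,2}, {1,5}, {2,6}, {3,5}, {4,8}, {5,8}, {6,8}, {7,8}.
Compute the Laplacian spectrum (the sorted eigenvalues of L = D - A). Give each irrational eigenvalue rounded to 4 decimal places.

Each diagonal entry of L is the vertex degree and each off-diagonal entry is -1 where an edge is present, 0 otherwise; in the order [0, 1, 2, 3, 4, 5, 6, 7, 8] the diagonal is [1, 1, 2, 1, 1, 3, 2, 1, 4]. Since every row of L sums to 0, the all-ones vector is in the kernel and 0 is an eigenvalue. By the matrix-tree theorem the graph has (1/9) * product of the nonzero eigenvalues = 1 spanning tree.

[0, 0.2232, 0.4919, 1, 1, 1.4712, 3, 3.4838, 5.3298]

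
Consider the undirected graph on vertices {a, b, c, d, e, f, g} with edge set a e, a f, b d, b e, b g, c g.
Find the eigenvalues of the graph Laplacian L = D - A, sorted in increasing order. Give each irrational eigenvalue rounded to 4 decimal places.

[0, 0.2603, 0.6262, 1.4055, 2.2742, 3.0996, 4.3342]

Reading degrees in the order [a, b, c, d, e, f, g] gives [2, 3, 1, 1, 2, 1, 2]; set D = diag(2, 3, 1, 1, 2, 1, 2) and form L = D - A. L is symmetric positive semidefinite, so every eigenvalue is real and nonnegative.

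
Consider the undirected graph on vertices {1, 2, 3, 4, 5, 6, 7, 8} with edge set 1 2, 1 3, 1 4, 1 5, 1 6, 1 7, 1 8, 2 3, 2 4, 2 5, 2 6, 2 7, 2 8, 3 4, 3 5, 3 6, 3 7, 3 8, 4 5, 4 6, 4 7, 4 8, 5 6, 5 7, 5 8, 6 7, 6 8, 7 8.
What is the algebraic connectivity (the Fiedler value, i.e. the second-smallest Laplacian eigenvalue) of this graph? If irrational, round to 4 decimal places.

8

Reading degrees in the order [1, 2, 3, 4, 5, 6, 7, 8] gives [7, 7, 7, 7, 7, 7, 7, 7]; set D = diag(7, 7, 7, 7, 7, 7, 7, 7) and form L = D - A. The smallest Laplacian eigenvalue is always 0. The next one, lambda_2 = 8, measures how hard the graph is to disconnect: larger values mean better connectivity. The eigenvalues sum to 56, which equals trace(L) = 2|E|. There is one zero in the spectrum, matching the 1 component.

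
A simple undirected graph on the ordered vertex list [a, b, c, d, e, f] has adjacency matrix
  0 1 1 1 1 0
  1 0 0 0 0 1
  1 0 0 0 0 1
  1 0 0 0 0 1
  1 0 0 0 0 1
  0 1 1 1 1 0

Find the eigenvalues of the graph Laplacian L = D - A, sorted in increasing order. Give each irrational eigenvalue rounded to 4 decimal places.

With the vertex order [a, b, c, d, e, f], the degrees are [4, 2, 2, 2, 2, 4], giving D = diag(4, 2, 2, 2, 2, 4) and L = D - A. The multiplicity of 0 as a Laplacian eigenvalue equals the number of connected components. The single zero eigenvalue shows the graph is connected. The eigenvalues sum to 16, which equals trace(L) = 2|E|. By the matrix-tree theorem the graph has (1/6) * product of the nonzero eigenvalues = 32 spanning trees.

[0, 2, 2, 2, 4, 6]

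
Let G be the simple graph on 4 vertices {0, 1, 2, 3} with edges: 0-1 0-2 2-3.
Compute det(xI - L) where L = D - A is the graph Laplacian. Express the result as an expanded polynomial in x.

Reading degrees in the order [0, 1, 2, 3] gives [2, 1, 2, 1]; set D = diag(2, 1, 2, 1) and form L = D - A. L has integer entries, so p(x) = det(xI - L) has integer coefficients. Expanding the determinant yields x^4 - 6x^3 + 10x^2 - 4x. The constant term is 0 because L is singular (the all-ones vector lies in its kernel). The eigenvalues sum to 6, which equals trace(L) = 2|E|.

x^4 - 6x^3 + 10x^2 - 4x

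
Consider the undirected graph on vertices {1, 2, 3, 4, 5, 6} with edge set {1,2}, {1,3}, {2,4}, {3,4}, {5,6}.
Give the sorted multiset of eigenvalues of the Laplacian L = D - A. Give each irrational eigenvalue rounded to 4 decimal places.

[0, 0, 2, 2, 2, 4]

Reading degrees in the order [1, 2, 3, 4, 5, 6] gives [2, 2, 2, 2, 1, 1]; set D = diag(2, 2, 2, 2, 1, 1) and form L = D - A. Diagonalising L (or applying a numerical eigensolver to the 6x6 matrix) gives the spectrum above. The 2 zero eigenvalues correspond to the 2 connected components. There are 2 zeros in the spectrum, matching the 2 components.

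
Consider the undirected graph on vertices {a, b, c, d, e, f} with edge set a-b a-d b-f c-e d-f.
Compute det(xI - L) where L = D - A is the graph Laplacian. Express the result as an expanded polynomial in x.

x^6 - 10x^5 + 36x^4 - 56x^3 + 32x^2

Reading degrees in the order [a, b, c, d, e, f] gives [2, 2, 1, 2, 1, 2]; set D = diag(2, 2, 1, 2, 1, 2) and form L = D - A. L has integer entries, so p(x) = det(xI - L) has integer coefficients. Expanding the determinant yields x^6 - 10x^5 + 36x^4 - 56x^3 + 32x^2. The constant term is 0 because L is singular (the all-ones vector lies in its kernel). The largest eigenvalue, 4, is at most the vertex count 6. There are 2 zeros in the spectrum, matching the 2 components.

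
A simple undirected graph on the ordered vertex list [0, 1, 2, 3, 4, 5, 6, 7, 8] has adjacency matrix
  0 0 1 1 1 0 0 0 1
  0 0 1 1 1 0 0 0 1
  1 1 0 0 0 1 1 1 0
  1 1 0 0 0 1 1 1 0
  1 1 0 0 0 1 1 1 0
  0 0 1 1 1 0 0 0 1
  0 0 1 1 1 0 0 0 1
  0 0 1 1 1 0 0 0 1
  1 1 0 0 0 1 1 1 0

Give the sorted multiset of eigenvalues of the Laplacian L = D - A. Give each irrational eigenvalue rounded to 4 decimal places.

Each diagonal entry of L is the vertex degree and each off-diagonal entry is -1 where an edge is present, 0 otherwise; in the order [0, 1, 2, 3, 4, 5, 6, 7, 8] the diagonal is [4, 4, 5, 5, 5, 4, 4, 4, 5]. Diagonalising L (or applying a numerical eigensolver to the 9x9 matrix) gives the spectrum above. The single zero eigenvalue shows the graph is connected.

[0, 4, 4, 4, 4, 5, 5, 5, 9]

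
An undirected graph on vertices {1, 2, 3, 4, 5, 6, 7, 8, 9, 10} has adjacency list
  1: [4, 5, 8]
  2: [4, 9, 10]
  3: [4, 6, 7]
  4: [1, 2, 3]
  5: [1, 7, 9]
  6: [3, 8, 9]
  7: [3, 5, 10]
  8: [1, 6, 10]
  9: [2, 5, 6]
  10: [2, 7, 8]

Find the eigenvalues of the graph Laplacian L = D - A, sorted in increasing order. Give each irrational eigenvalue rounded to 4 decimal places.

[0, 2, 2, 2, 2, 2, 5, 5, 5, 5]

Each diagonal entry of L is the vertex degree and each off-diagonal entry is -1 where an edge is present, 0 otherwise; in the order [1, 2, 3, 4, 5, 6, 7, 8, 9, 10] the diagonal is [3, 3, 3, 3, 3, 3, 3, 3, 3, 3]. Since every row of L sums to 0, the all-ones vector is in the kernel and 0 is an eigenvalue. The eigenvalues sum to 30, which equals trace(L) = 2|E|. By the matrix-tree theorem the graph has (1/10) * product of the nonzero eigenvalues = 2000 spanning trees.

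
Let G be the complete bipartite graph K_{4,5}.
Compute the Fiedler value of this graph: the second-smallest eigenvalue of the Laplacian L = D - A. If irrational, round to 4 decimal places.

The graph has 9 vertices and degree multiset [5, 5, 5, 5, 4, 4, 4, 4, 4]; D is the diagonal matrix of degrees and L = D - A. The smallest Laplacian eigenvalue is always 0. The next one, lambda_2 = 4, measures how hard the graph is to disconnect: larger values mean better connectivity. The eigenvalues sum to 40, which equals trace(L) = 2|E|.

4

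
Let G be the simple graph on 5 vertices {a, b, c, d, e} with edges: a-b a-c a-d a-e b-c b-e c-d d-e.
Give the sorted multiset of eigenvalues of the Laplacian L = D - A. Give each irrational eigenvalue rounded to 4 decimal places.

Each diagonal entry of L is the vertex degree and each off-diagonal entry is -1 where an edge is present, 0 otherwise; in the order [a, b, c, d, e] the diagonal is [4, 3, 3, 3, 3]. The multiplicity of 0 as a Laplacian eigenvalue equals the number of connected components. The eigenvalues sum to 16, which equals trace(L) = 2|E|.

[0, 3, 3, 5, 5]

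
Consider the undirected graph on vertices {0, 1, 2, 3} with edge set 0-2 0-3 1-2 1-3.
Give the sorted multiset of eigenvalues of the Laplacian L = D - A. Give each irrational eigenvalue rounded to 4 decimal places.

Each diagonal entry of L is the vertex degree and each off-diagonal entry is -1 where an edge is present, 0 otherwise; in the order [0, 1, 2, 3] the diagonal is [2, 2, 2, 2]. The multiplicity of 0 as a Laplacian eigenvalue equals the number of connected components. The single zero eigenvalue shows the graph is connected. There is one zero in the spectrum, matching the 1 component.

[0, 2, 2, 4]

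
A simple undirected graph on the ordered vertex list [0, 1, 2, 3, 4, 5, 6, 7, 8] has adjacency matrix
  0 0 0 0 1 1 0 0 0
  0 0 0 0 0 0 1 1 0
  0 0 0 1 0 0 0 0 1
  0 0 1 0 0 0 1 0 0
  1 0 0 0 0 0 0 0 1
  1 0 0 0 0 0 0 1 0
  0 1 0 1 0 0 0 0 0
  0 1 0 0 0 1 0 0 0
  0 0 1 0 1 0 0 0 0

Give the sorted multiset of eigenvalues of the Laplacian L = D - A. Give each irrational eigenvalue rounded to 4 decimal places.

With the vertex order [0, 1, 2, 3, 4, 5, 6, 7, 8], the degrees are [2, 2, 2, 2, 2, 2, 2, 2, 2], giving D = diag(2, 2, 2, 2, 2, 2, 2, 2, 2) and L = D - A. L is symmetric positive semidefinite, so every eigenvalue is real and nonnegative. The single zero eigenvalue shows the graph is connected. The largest eigenvalue, 3.8794, is at most the vertex count 9.

[0, 0.4679, 0.4679, 1.6527, 1.6527, 3, 3, 3.8794, 3.8794]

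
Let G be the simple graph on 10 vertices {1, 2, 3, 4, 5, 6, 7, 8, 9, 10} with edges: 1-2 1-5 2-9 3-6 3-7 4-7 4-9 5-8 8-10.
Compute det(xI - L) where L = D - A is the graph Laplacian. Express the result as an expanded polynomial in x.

Reading degrees in the order [1, 2, 3, 4, 5, 6, 7, 8, 9, 10] gives [2, 2, 2, 2, 2, 1, 2, 2, 2, 1]; set D = diag(2, 2, 2, 2, 2, 1, 2, 2, 2, 1) and form L = D - A. Computing det(xI - L) by cofactor expansion (or equivalently via sum-over-permutations) gives x^10 - 18x^9 + 136x^8 - 560x^7 + 1365x^6 - 2002x^5 + 1716x^4 - 792x^3 + 165x^2 - 10x. The constant term is 0 because L is singular (the all-ones vector lies in its kernel). By the matrix-tree theorem the graph has (1/10) * product of the nonzero eigenvalues = 1 spanning tree.

x^10 - 18x^9 + 136x^8 - 560x^7 + 1365x^6 - 2002x^5 + 1716x^4 - 792x^3 + 165x^2 - 10x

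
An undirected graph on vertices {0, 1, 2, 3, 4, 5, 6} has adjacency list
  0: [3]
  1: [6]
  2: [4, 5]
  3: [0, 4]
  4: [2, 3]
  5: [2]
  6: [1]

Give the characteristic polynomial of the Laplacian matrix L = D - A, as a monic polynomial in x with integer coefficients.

Reading degrees in the order [0, 1, 2, 3, 4, 5, 6] gives [1, 1, 2, 2, 2, 1, 1]; set D = diag(1, 1, 2, 2, 2, 1, 1) and form L = D - A. L has integer entries, so p(x) = det(xI - L) has integer coefficients. Expanding the determinant yields x^7 - 10x^6 + 37x^5 - 62x^4 + 45x^3 - 10x^2. The constant term is 0 because L is singular (the all-ones vector lies in its kernel). The eigenvalues sum to 10, which equals trace(L) = 2|E|.

x^7 - 10x^6 + 37x^5 - 62x^4 + 45x^3 - 10x^2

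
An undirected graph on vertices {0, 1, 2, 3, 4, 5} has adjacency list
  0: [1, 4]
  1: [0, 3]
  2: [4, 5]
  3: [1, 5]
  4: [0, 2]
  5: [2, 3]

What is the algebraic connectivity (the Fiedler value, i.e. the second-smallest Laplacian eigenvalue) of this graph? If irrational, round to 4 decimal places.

1

Each diagonal entry of L is the vertex degree and each off-diagonal entry is -1 where an edge is present, 0 otherwise; in the order [0, 1, 2, 3, 4, 5] the diagonal is [2, 2, 2, 2, 2, 2]. Computing the eigenvalues of L and sorting gives [0, 1, 1, 3, 3, 4]. The Fiedler value lambda_2 = 1 is strictly positive, so the graph is connected. The eigenvalues sum to 12, which equals trace(L) = 2|E|. The largest eigenvalue, 4, is at most the vertex count 6.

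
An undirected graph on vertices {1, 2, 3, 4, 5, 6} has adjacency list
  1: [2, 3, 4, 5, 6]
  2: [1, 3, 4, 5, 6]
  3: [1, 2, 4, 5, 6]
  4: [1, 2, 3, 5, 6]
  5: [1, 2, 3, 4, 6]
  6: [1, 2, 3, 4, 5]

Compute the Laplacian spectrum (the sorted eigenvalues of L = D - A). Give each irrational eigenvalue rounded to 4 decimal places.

Reading degrees in the order [1, 2, 3, 4, 5, 6] gives [5, 5, 5, 5, 5, 5]; set D = diag(5, 5, 5, 5, 5, 5) and form L = D - A. Diagonalising L (or applying a numerical eigensolver to the 6x6 matrix) gives the spectrum above. The largest eigenvalue, 6, is at most the vertex count 6.

[0, 6, 6, 6, 6, 6]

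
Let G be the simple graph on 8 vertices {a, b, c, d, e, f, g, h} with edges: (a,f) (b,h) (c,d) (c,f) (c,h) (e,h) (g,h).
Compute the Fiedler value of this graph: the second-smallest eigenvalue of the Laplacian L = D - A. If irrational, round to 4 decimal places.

0.2888

Reading degrees in the order [a, b, c, d, e, f, g, h] gives [1, 1, 3, 1, 1, 2, 1, 4]; set D = diag(1, 1, 3, 1, 1, 2, 1, 4) and form L = D - A. Computing the eigenvalues of L and sorting gives [0, 0.2888, 0.6742, 1, 1, 2.1694, 3.5857, 5.2819]. The Fiedler value lambda_2 = 0.2888 is strictly positive, so the graph is connected. There is one zero in the spectrum, matching the 1 component. The largest eigenvalue, 5.2819, is at most the vertex count 8.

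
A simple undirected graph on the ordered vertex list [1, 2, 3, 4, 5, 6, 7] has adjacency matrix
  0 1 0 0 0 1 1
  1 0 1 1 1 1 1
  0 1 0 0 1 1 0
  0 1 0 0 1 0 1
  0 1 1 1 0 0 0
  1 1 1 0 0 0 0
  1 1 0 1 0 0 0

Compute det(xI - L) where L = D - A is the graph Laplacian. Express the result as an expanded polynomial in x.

Each diagonal entry of L is the vertex degree and each off-diagonal entry is -1 where an edge is present, 0 otherwise; in the order [1, 2, 3, 4, 5, 6, 7] the diagonal is [3, 6, 3, 3, 3, 3, 3]. Computing det(xI - L) by cofactor expansion (or equivalently via sum-over-permutations) gives x^7 - 24x^6 + 231x^5 - 1140x^4 + 3036x^3 - 4128x^2 + 2240x. The constant term is 0 because L is singular (the all-ones vector lies in its kernel). The largest eigenvalue, 7, is at most the vertex count 7.

x^7 - 24x^6 + 231x^5 - 1140x^4 + 3036x^3 - 4128x^2 + 2240x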